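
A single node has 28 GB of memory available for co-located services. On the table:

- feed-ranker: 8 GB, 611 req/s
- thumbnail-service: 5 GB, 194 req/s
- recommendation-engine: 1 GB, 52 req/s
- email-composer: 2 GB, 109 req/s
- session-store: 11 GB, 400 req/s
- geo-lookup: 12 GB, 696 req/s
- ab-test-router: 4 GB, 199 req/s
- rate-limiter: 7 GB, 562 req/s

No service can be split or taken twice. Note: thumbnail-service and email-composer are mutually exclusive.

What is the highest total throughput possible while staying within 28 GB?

The ratio ordering already packs tightly: feed-ranker + recommendation-engine + geo-lookup + rate-limiter, 28 GB, 1921.

1921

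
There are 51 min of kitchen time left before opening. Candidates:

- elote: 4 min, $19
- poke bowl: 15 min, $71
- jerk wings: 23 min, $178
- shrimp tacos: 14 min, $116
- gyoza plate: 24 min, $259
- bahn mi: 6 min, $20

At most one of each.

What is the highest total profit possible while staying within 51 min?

456

Density check — gyoza plate 10.79, shrimp tacos 8.29, jerk wings 7.74, elote 4.75 are the best per min.
A density-first pass picks elote + shrimp tacos + gyoza plate + bahn mi — 414 at 48 min.
The 20 min tied up in shrimp tacos and bahn mi is better spent on jerk wings — total rises to 456 (51 min).
That's the maximum — no swap from here does better than 456.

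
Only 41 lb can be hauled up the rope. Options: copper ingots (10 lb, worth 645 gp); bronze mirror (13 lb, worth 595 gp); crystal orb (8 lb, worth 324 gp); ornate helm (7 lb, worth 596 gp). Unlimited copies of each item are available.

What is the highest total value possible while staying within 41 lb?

3078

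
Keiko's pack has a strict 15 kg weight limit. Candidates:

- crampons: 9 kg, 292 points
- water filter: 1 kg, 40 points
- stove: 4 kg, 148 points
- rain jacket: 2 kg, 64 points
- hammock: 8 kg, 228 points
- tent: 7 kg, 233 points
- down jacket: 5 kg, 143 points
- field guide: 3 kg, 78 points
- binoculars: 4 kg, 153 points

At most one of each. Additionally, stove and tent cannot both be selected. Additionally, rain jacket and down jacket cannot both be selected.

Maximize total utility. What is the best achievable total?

509

Greedy by ratio would take water filter + stove + rain jacket + field guide + binoculars: 14 kg used, total 483.
Replace water filter and stove and field guide with crampons: the trade gains 26 net, giving 509 at 15 kg.
Next best is crampons + stove + rain jacket at 504 (15 kg) — short by 5.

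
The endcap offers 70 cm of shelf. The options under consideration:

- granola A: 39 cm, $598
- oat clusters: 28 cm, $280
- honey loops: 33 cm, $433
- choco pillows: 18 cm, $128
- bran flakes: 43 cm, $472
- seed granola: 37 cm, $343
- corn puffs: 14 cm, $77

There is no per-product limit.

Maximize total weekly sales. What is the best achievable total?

Granola A + oat clusters uses 67 of the 70 cm and totals 878.

878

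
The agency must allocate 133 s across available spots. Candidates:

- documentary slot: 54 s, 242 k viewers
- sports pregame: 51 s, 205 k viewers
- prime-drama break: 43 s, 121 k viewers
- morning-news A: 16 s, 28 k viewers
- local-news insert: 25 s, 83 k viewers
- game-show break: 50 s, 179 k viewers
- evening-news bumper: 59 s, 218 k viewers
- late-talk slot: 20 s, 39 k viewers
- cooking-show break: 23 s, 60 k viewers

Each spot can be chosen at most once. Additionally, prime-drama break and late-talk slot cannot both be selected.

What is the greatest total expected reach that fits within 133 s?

530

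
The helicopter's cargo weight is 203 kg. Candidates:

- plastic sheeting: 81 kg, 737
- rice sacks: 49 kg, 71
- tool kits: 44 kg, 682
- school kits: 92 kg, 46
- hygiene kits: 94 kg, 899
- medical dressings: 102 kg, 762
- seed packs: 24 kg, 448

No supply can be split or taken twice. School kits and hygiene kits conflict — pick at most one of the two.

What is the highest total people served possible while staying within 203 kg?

2084

Greedy by ratio would take tool kits + hygiene kits + seed packs: 162 kg used, total 2029.
The 44 kg tied up in tool kits is better spent on plastic sheeting — total rises to 2084 (199 kg).
Every other selection either busts 203 kg or breaks a pairing rule or fails to beat 2084.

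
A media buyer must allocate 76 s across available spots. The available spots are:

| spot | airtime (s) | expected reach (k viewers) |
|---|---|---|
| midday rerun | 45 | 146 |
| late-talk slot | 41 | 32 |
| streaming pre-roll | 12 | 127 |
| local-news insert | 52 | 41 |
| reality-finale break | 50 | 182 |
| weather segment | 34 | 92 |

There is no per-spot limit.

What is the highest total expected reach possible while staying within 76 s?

Ranking by ratio (expected reach/s): streaming pre-roll 10.58, reality-finale break 3.64, midday rerun 3.24.
Taking 6×streaming pre-roll: 72 s used, 762 in expected reach.
The spare 4 s is too small for any remaining spot, and no exchange beats 762.

762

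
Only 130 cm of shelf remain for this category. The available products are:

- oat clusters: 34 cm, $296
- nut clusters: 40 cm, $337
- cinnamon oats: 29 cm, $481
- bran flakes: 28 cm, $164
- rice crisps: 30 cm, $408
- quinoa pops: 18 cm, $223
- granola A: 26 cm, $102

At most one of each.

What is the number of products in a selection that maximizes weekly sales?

Optimal total is 1449.
nut clusters + cinnamon oats + rice crisps + quinoa pops hits 1449 at 117 cm.
Any selection reaching 1449 contains exactly 4 products.

4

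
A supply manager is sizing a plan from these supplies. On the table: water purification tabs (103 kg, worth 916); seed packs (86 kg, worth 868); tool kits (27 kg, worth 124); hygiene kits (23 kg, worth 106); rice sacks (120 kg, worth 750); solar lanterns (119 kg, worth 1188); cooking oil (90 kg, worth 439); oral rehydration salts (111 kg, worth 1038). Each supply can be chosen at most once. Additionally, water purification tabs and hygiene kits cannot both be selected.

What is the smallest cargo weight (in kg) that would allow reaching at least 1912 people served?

Minimise kg subject to total people served ≥ 1912.
seed packs + solar lanterns: 2056 people served at 205 kg.
Any bundle with less than 205 kg falls short of 1912.

205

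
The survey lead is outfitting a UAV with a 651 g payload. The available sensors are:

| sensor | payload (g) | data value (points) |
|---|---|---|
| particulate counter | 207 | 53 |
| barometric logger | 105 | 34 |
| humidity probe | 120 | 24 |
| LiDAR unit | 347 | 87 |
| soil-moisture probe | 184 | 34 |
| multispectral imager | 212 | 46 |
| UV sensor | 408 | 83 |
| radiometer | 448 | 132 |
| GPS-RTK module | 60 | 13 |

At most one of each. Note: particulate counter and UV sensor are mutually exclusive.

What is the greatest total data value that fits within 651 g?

179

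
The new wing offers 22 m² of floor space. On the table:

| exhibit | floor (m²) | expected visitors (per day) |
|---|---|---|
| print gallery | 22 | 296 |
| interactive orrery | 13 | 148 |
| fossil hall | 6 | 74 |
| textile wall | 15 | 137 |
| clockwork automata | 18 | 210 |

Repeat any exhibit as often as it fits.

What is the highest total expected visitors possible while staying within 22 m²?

296

Ranking by ratio (expected visitors/m²): print gallery 13.45, fossil hall 12.33, clockwork automata 11.67, interactive orrery 11.38.
Taking print gallery: 22 m² used, 296 in expected visitors.
That's the maximum — no swap from here does better than 296.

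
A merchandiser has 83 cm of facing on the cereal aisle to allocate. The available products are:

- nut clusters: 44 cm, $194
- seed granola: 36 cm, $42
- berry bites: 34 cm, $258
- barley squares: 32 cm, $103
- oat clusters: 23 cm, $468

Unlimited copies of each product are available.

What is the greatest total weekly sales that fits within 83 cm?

1404

By weekly sales per cm: oat clusters 20.35, berry bites 7.59, nut clusters 4.41 lead.
The ratio ordering already packs tightly: 3×oat clusters, 69 cm, 1404.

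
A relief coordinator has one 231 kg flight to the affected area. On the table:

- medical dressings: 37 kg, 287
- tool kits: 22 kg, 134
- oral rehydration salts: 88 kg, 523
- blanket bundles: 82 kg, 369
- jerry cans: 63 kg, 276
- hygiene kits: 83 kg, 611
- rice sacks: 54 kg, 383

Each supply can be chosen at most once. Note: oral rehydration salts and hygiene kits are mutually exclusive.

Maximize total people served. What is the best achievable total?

1415

The ratio ordering already packs tightly: medical dressings + tool kits + hygiene kits + rice sacks, 196 kg, 1415.
The spare 35 kg is too small for any remaining supply, and no feasible exchange beats 1415.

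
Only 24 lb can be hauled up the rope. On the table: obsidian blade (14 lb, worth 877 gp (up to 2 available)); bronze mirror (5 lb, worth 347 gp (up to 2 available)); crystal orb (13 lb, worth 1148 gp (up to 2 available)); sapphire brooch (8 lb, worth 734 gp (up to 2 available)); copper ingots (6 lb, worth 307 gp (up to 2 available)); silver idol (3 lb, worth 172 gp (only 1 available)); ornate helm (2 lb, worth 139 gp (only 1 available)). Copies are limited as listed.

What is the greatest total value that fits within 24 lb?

2054

By value per lb: sapphire brooch 91.75, crystal orb 88.31, ornate helm 69.50 lead.
The ratio heuristic lands on bronze mirror + 2×sapphire brooch + ornate helm (1954) but leaves 1 lb idle.
Reworking the packing: crystal orb + sapphire brooch + silver idol uses 24 lb and improves the total to 2054.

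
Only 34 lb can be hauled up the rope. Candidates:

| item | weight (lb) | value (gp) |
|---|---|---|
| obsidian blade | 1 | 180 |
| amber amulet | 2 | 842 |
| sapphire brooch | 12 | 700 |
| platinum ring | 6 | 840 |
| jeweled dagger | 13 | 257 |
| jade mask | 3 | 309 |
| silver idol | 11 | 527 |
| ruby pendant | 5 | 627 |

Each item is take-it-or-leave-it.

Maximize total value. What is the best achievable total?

3498

Best packing: obsidian blade + amber amulet + sapphire brooch + platinum ring + jade mask + ruby pendant — 29 lb, 3498 total.
Runner-up obsidian blade + amber amulet + platinum ring + jade mask + silver idol + ruby pendant tops out at 3325.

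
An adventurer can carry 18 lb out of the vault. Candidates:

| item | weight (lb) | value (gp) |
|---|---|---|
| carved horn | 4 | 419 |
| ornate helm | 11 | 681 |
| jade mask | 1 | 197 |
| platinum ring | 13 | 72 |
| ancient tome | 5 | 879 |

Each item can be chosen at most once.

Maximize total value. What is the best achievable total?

1757

Ranking by ratio (value/lb): jade mask 197.00, ancient tome 175.80, carved horn 104.75, ornate helm 61.91.
Taking the top-ratio items first gives carved horn + jade mask + ancient tome for 1495 (10 lb).
Replace carved horn with ornate helm: the trade gains 262 net, giving 1757 at 17 lb.
The closest alternative, ornate helm + ancient tome, reaches only 1560.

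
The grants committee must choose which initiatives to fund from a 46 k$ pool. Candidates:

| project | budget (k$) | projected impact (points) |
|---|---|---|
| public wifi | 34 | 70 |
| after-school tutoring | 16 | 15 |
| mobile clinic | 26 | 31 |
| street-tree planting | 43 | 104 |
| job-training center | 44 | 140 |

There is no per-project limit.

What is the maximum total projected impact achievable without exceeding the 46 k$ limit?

140

Density check — job-training center 3.18, street-tree planting 2.42, public wifi 2.06, mobile clinic 1.19 are the best per k$.
Best packing: job-training center — 44 k$, 140 total.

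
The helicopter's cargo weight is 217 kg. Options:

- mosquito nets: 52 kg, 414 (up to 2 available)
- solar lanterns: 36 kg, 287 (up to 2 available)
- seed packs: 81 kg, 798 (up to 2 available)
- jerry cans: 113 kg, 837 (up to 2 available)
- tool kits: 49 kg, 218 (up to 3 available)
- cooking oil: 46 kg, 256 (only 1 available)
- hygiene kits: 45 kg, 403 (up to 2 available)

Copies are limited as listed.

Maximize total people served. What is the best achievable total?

2010

Ranking by ratio (people served/kg): seed packs 9.85, hygiene kits 8.96, solar lanterns 7.97.
Greedy by ratio would take 2×seed packs + hygiene kits: 207 kg used, total 1999.
Replace hygiene kits with mosquito nets: the trade gains 11 net, giving 2010 at 214 kg.
That's the maximum — no swap from here does better than 2010.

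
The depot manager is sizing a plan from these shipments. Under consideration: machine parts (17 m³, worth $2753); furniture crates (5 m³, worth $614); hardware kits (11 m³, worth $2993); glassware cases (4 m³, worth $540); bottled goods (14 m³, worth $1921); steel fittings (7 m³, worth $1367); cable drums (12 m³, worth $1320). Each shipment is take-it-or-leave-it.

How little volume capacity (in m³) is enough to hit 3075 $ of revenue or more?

15

Look for the lowest-volume combination reaching 3075.
hardware kits + glassware cases reaches 3533 using 15 m³.
Below 15 m³ the best achievable stays under 3075.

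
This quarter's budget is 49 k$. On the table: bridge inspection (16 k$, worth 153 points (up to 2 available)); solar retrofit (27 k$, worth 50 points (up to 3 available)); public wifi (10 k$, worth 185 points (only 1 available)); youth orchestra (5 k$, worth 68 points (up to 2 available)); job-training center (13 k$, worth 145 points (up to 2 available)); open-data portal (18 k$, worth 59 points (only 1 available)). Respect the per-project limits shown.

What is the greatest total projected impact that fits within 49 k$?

A density-first pass picks public wifi + 2×youth orchestra + 2×job-training center — 611 at 46 k$.
Replace job-training center with bridge inspection: the trade gains 8 net, giving 619 at 49 k$.
Nothing else within 49 k$ beats 619.

619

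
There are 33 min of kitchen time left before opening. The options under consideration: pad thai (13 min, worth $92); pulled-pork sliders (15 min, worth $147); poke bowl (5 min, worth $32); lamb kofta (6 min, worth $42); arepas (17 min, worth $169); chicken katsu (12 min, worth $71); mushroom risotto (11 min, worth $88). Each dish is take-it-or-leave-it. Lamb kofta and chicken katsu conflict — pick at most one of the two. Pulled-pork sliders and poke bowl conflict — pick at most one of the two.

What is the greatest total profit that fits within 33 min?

Density check — arepas 9.94, pulled-pork sliders 9.80, mushroom risotto 8.00 are the best per min.
Taking pulled-pork sliders + arepas: 32 min used, 316 in profit.

316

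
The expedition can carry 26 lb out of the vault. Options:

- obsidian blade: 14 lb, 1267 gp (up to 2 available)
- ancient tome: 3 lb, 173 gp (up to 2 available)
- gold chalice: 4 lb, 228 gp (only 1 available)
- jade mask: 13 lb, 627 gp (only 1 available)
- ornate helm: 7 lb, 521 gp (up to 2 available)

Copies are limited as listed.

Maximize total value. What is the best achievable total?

2016

A density-first pass picks obsidian blade + ancient tome + ornate helm — 1961 at 24 lb.
Dropping ancient tome frees 3 lb; slotting in gold chalice (4 lb) lifts the total to 2016 at 25 lb.
Every other selection either busts 26 lb or exceeds an availability limit or fails to beat 2016.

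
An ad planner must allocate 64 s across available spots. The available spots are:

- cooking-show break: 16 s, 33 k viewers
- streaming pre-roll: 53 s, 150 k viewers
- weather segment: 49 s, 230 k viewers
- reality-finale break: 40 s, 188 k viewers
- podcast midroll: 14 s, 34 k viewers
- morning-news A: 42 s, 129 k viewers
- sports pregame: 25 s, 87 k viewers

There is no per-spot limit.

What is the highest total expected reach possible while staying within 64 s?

Ranking by ratio (expected reach/s): reality-finale break 4.70, weather segment 4.69, sports pregame 3.48, morning-news A 3.07.
A density-first pass picks reality-finale break + podcast midroll — 222 at 54 s.
Dropping reality-finale break frees 40 s; slotting in weather segment (49 s) lifts the total to 264 at 63 s.
The spare 1 s is too small for any remaining spot, and no exchange beats 264.

264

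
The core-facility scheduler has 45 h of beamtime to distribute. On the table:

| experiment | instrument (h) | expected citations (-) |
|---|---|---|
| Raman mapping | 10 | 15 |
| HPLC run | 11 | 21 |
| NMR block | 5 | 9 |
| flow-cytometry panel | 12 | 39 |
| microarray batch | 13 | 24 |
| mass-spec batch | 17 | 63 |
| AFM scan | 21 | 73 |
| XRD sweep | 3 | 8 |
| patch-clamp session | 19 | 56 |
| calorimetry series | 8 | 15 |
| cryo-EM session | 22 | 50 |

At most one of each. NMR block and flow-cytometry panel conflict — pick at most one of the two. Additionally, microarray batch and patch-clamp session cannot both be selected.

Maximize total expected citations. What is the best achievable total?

145

Taking the top-ratio experiments first gives mass-spec batch + AFM scan + XRD sweep for 144 (41 h).
Dropping XRD sweep frees 3 h; slotting in NMR block (5 h) lifts the total to 145 at 43 h.
Runner-up mass-spec batch + AFM scan + XRD sweep tops out at 144.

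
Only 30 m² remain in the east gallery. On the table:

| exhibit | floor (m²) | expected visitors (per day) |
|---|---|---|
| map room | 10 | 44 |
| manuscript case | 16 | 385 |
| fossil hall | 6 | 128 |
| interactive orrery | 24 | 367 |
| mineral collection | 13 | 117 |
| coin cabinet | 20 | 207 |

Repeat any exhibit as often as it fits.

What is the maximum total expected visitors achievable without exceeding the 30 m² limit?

641

Ranking by ratio (expected visitors/m²): manuscript case 24.06, fossil hall 21.33, interactive orrery 15.29.
Manuscript case + 2×fossil hall uses 28 of the 30 m² and totals 641.
Nothing else within 30 m² beats 641.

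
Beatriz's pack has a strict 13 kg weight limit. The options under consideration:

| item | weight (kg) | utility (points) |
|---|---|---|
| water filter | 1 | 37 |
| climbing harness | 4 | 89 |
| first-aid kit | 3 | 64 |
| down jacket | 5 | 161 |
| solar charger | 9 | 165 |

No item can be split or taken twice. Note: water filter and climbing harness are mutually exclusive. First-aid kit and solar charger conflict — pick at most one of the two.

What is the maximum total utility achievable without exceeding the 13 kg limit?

314

Climbing harness + first-aid kit + down jacket uses 12 of the 13 kg and totals 314.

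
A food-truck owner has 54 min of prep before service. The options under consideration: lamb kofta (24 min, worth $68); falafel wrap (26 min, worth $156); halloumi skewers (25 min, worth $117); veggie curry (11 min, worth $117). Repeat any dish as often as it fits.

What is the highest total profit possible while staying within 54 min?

468

By profit per min: veggie curry 10.64, falafel wrap 6.00, halloumi skewers 4.68 lead.
The ratio ordering already packs tightly: 4×veggie curry, 44 min, 468.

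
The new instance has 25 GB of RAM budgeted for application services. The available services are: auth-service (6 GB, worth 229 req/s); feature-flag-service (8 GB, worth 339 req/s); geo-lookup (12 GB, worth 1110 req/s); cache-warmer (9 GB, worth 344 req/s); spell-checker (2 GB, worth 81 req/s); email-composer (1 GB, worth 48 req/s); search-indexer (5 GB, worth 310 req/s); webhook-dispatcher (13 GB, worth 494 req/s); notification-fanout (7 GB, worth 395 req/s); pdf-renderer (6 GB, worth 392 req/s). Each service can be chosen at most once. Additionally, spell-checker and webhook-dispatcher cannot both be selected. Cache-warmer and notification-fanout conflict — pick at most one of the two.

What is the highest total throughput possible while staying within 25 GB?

Taking the top-ratio services first gives geo-lookup + email-composer + search-indexer + pdf-renderer for 1860 (24 GB).
Dropping email-composer and search-indexer frees 6 GB; slotting in notification-fanout (7 GB) lifts the total to 1897 at 25 GB.
That's the maximum — no feasible swap from here does better than 1897.

1897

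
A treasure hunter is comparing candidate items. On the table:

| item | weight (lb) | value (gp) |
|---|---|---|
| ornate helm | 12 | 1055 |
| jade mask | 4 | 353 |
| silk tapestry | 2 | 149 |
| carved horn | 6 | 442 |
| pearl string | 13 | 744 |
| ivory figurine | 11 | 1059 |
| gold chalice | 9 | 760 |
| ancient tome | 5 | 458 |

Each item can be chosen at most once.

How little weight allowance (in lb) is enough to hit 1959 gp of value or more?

22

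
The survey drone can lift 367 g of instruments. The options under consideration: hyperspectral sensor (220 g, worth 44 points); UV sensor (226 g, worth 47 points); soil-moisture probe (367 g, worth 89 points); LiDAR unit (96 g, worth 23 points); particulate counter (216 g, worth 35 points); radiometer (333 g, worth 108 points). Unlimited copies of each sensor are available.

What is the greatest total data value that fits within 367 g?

By data value per g: radiometer 0.32, soil-moisture probe 0.24, LiDAR unit 0.24 lead.
Best packing: radiometer — 333 g, 108 total.
The spare 34 g is too small for any remaining sensor, and no exchange beats 108.

108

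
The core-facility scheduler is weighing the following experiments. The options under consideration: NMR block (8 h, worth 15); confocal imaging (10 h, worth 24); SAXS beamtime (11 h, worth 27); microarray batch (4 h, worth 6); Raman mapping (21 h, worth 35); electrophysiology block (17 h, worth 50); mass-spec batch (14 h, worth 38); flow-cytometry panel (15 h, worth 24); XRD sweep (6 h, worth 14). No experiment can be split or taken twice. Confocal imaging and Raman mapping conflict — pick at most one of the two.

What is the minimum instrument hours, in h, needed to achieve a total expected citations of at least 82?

Need the lightest bundle worth ≥ 82.
Taking electrophysiology block + mass-spec batch gives 88 (≥ 82) for 31 h.
Below 31 h the best achievable stays under 82.

31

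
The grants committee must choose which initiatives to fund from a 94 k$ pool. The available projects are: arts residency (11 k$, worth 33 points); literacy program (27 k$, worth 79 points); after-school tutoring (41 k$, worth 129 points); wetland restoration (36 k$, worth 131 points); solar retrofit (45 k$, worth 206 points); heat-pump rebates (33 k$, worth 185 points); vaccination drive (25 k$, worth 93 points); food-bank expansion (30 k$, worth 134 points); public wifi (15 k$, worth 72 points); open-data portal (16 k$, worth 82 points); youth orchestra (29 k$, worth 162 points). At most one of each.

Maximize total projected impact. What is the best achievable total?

Ranking by ratio (projected impact/k$): heat-pump rebates 5.61, youth orchestra 5.59, open-data portal 5.12.
Best packing: heat-pump rebates + public wifi + open-data portal + youth orchestra — 93 k$, 501 total.
No other feasible combination exceeds 501.

501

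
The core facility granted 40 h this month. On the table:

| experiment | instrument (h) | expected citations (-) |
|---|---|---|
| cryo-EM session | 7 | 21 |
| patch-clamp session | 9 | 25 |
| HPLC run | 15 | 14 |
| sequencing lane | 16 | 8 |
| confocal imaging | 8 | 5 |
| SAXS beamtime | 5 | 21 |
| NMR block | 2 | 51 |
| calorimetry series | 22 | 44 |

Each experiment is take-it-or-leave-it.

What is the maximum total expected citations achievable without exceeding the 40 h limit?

A density-first pass picks cryo-EM session + patch-clamp session + HPLC run + SAXS beamtime + NMR block — 132 at 38 h.
Dropping HPLC run and SAXS beamtime frees 20 h; slotting in calorimetry series (22 h) lifts the total to 141 at 40 h.
Patch-clamp session + SAXS beamtime + NMR block + calorimetry series (38 h) also reaches 141 — a tie, but nothing goes higher.

141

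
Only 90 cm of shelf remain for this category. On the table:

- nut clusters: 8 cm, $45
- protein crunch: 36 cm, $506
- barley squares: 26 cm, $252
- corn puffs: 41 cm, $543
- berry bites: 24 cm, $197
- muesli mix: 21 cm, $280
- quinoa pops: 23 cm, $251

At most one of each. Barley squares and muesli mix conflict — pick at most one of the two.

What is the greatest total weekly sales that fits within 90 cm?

By weekly sales per cm: protein crunch 14.06, muesli mix 13.33, corn puffs 13.24 lead.
The ratio heuristic lands on nut clusters + protein crunch + muesli mix + quinoa pops (1082) but leaves 2 cm idle.
Dropping muesli mix and quinoa pops frees 44 cm; slotting in corn puffs (41 cm) lifts the total to 1094 at 85 cm.
No other feasible combination exceeds 1094.

1094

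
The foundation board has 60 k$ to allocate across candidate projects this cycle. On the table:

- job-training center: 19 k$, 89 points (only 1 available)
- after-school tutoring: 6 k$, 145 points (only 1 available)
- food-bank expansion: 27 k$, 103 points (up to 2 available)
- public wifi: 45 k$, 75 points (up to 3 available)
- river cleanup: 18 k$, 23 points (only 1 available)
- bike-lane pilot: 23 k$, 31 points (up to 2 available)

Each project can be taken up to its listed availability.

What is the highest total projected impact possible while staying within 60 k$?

A density-first pass picks job-training center + after-school tutoring + food-bank expansion — 337 at 52 k$.
The 19 k$ tied up in job-training center is better spent on food-bank expansion — total rises to 351 (60 k$).
Nothing else within 60 k$ beats 351.

351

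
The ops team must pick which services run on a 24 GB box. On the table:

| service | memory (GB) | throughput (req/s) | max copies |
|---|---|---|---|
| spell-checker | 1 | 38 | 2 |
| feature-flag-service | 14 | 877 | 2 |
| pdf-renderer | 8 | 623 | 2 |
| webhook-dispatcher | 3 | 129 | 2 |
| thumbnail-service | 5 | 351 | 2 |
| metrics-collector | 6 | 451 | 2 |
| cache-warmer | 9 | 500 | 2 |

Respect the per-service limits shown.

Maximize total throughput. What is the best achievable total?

Density check — pdf-renderer 77.88, metrics-collector 75.17, thumbnail-service 70.20 are the best per GB.
Taking the top-ratio services first gives 2×spell-checker + 2×pdf-renderer + metrics-collector for 1773 (24 GB).
Replace 2×spell-checker and pdf-renderer with 2×thumbnail-service: the trade gains 3 net, giving 1776 at 24 GB.

1776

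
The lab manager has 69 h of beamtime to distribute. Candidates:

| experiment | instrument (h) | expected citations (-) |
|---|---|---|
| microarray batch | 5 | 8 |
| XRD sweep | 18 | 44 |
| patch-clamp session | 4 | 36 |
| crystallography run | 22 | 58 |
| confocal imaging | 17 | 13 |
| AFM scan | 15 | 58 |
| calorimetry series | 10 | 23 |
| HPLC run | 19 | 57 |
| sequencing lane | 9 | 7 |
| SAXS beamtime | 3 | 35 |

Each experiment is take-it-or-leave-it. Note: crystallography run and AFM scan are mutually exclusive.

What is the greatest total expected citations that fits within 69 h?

253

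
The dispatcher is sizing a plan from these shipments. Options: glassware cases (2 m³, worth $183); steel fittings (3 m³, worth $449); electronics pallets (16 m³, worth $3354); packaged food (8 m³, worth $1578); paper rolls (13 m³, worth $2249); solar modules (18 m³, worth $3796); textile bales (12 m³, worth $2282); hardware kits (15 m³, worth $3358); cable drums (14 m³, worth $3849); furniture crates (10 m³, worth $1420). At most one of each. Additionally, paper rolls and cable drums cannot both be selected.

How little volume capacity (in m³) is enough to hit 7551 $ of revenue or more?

32

Need the lightest bundle worth ≥ 7551.
Taking solar modules + cable drums gives 7645 (≥ 7551) for 32 m³.
No combination under 32 m³ hits 7551.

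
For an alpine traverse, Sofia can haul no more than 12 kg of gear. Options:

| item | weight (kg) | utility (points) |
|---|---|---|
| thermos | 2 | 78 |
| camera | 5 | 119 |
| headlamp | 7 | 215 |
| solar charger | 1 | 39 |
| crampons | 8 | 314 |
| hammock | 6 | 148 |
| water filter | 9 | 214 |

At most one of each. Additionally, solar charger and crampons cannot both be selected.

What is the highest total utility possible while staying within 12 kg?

Taking thermos + crampons: 10 kg used, 392 in utility.
The closest alternative, camera + headlamp, reaches only 334.

392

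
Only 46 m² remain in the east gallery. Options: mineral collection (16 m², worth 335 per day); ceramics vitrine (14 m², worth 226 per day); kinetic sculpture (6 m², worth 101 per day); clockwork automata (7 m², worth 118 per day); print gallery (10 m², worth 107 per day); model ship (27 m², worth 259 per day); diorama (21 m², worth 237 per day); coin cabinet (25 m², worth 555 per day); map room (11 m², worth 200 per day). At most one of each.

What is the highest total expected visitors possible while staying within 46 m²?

By expected visitors per m²: coin cabinet 22.20, mineral collection 20.94, map room 18.18 lead.
A density-first pass picks mineral collection + coin cabinet — 890 at 41 m².
Replace mineral collection with ceramics vitrine + clockwork automata: the trade gains 9 net, giving 899 at 46 m².

899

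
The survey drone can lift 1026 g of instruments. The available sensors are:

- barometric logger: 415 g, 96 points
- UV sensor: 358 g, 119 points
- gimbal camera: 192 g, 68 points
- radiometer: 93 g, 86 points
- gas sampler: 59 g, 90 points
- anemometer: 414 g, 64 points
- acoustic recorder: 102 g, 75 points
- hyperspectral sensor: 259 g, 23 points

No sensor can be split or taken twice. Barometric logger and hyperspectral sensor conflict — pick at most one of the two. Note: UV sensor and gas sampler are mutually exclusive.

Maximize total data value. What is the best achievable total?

Best packing: barometric logger + gimbal camera + radiometer + gas sampler + acoustic recorder — 861 g, 415 total.
Next best is gimbal camera + radiometer + gas sampler + anemometer + acoustic recorder at 383 (860 g) — short by 32.

415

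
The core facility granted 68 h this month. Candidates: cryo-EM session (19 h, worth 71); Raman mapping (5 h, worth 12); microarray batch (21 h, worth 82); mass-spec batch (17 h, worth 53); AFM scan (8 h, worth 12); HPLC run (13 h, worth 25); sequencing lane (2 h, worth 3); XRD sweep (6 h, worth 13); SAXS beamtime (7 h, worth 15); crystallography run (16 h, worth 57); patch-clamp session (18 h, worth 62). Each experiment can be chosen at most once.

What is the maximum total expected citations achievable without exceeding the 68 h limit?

237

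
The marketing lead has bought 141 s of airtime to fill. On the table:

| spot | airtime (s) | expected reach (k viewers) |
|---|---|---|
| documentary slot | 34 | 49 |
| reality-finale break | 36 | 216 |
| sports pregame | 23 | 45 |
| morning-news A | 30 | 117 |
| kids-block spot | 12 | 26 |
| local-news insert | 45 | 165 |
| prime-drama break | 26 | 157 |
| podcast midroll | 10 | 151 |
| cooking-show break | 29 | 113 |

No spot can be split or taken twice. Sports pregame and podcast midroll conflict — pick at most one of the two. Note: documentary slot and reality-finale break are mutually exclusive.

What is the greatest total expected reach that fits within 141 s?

The ratio ordering already packs tightly: reality-finale break + morning-news A + prime-drama break + podcast midroll + cooking-show break, 131 s, 754.
No other feasible combination exceeds 754.

754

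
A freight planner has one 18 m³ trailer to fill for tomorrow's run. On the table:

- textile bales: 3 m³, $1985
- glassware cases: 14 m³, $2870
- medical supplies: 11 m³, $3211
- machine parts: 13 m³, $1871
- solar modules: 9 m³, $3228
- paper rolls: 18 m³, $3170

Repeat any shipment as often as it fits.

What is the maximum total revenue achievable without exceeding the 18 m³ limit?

11910

Taking 6×textile bales: 18 m³ used, 11910 in revenue.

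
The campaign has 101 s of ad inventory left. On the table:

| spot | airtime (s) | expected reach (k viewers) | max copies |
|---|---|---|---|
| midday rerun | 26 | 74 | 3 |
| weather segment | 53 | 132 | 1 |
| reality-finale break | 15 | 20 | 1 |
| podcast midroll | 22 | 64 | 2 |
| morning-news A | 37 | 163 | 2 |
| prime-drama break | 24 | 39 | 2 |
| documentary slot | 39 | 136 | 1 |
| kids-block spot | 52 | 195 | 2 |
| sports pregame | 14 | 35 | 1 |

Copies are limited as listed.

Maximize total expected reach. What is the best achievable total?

400

Taking the top-ratio spots first gives podcast midroll + 2×morning-news A for 390 (96 s).
Replace podcast midroll with midday rerun: the trade gains 10 net, giving 400 at 100 s.
The spare 1 s is too small for any remaining spot, and no exchange beats 400.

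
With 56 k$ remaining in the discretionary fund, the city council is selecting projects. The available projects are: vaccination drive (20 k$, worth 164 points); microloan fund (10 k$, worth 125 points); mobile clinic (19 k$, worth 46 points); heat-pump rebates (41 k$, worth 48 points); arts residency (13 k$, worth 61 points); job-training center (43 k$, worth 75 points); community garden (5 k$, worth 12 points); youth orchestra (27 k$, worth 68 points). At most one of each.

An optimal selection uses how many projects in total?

Best achievable projected impact is 362.
vaccination drive + microloan fund + arts residency + community garden hits 362 at 48 k$.
All optima have 4 projects.

4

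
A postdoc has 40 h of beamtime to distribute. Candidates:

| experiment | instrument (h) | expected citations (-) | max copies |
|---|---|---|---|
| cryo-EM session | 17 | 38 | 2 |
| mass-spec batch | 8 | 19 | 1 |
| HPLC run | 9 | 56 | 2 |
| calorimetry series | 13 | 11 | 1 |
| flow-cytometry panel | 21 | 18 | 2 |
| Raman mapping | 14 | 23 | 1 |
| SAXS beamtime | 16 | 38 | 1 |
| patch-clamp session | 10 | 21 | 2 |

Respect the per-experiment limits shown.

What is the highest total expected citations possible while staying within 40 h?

154

A density-first pass picks mass-spec batch + 2×HPLC run + patch-clamp session — 152 at 36 h.
Dropping mass-spec batch frees 8 h; slotting in patch-clamp session (10 h) lifts the total to 154 at 38 h.
That's the maximum — no swap from here does better than 154.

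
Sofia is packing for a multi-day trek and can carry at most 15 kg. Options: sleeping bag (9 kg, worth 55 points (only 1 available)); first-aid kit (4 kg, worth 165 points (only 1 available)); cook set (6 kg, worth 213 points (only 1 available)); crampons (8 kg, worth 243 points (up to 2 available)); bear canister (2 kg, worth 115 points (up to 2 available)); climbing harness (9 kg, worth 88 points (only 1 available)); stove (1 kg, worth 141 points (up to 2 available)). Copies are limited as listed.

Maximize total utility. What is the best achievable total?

775

Filling by ratio: first-aid kit + 2×bear canister + 2×stove for 677, with 5 kg left unused.
Dropping bear canister frees 2 kg; slotting in cook set (6 kg) lifts the total to 775 at 14 kg.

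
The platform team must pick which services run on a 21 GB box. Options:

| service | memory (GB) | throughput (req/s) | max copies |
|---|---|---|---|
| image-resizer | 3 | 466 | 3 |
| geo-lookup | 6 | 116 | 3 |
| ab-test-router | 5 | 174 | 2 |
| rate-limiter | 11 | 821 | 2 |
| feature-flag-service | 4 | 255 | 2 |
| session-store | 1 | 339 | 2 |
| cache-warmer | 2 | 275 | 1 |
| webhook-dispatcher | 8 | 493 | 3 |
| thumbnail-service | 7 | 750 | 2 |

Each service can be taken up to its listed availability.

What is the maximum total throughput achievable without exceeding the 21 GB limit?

3101

The ratio ordering already packs tightly: 3×image-resizer + 2×session-store + cache-warmer + thumbnail-service, 20 GB, 3101.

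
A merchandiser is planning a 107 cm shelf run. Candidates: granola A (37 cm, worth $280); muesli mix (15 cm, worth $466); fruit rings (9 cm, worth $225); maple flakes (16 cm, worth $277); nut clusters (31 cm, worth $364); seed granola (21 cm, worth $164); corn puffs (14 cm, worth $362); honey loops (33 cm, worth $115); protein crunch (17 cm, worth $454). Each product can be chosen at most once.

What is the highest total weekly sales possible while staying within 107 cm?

2148

Taking muesli mix + fruit rings + maple flakes + nut clusters + corn puffs + protein crunch: 102 cm used, 2148 in weekly sales.
The closest alternative, muesli mix + fruit rings + nut clusters + seed granola + corn puffs + protein crunch, reaches only 2035.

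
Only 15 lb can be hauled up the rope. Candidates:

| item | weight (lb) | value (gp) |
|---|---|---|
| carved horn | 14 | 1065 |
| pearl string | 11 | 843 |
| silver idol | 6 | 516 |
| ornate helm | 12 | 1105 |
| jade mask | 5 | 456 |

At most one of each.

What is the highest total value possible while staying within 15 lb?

1105

Density check — ornate helm 92.08, jade mask 91.20, silver idol 86.00 are the best per lb.
Taking ornate helm: 12 lb used, 1105 in value.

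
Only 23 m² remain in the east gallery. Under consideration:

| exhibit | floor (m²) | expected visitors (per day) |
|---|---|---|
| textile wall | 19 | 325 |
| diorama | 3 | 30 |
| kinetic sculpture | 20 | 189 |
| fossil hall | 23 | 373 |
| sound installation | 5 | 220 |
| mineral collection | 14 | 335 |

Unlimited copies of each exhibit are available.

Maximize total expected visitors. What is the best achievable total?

Ranking by ratio (expected visitors/m²): sound installation 44.00, mineral collection 23.93, textile wall 17.11, fossil hall 16.22.
Diorama + 4×sound installation uses 23 of the 23 m² and totals 910.
Every other selection either busts 23 m² or fails to beat 910.

910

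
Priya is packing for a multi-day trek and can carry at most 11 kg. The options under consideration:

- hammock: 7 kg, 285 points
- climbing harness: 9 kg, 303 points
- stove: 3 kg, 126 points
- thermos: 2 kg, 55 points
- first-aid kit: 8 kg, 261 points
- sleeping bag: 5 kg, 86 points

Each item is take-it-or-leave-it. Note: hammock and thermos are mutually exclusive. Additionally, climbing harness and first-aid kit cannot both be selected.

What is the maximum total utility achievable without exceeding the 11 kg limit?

411

The ratio ordering already packs tightly: hammock + stove, 10 kg, 411.
The spare 1 kg is too small for any remaining item, and no feasible exchange beats 411.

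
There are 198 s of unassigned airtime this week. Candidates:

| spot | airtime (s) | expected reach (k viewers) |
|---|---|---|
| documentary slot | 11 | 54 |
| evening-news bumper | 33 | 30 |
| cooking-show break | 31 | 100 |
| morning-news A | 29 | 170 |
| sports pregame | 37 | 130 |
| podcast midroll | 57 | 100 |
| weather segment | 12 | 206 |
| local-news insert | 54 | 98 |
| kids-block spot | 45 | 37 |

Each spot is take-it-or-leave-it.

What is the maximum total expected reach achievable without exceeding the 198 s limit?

760

By expected reach per s: weather segment 17.17, morning-news A 5.86, documentary slot 4.91, sports pregame 3.51 lead.
Greedy by ratio would take documentary slot + cooking-show break + morning-news A + sports pregame + weather segment + local-news insert: 174 s used, total 758.
The 54 s tied up in local-news insert is better spent on podcast midroll — total rises to 760 (177 s).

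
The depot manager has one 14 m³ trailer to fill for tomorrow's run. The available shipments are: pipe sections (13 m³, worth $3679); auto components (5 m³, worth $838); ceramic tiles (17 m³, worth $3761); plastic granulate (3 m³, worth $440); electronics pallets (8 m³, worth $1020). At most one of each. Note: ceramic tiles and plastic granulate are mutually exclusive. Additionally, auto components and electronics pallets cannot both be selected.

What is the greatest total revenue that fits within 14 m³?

3679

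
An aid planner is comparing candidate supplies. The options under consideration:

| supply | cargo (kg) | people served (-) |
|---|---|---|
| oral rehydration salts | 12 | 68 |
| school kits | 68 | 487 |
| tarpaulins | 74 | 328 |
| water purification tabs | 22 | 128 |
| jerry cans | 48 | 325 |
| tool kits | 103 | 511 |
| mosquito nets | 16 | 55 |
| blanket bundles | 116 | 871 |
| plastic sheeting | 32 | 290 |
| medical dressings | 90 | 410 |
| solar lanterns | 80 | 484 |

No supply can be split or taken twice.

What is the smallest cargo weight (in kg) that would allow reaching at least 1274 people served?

170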